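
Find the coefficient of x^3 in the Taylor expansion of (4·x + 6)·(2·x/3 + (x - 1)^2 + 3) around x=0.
Expand to order 3: (4·x + 6)·(2·x/3 + (x - 1)^2 + 3) = 4·x^3 + 2·x^2/3 + 8·x + 24 + O(x^4).
The coefficient of x^3 is 4.

Final answer: 4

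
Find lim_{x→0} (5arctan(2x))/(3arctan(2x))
Both numerator and denominator → 0 as x → 0; this is a 0/0 indeterminate form.
Expand each to leading order near x = 0: numerator ~ 10·x, denominator ~ 6·x.
The limit of the ratio is 5/3.

Final answer: 5/3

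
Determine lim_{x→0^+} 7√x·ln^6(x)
This is a 0·∞ indeterminate form at x → 0⁺.
Rewrite the product as 7·ln^6(x) / x^(-1/2) and apply L'Hôpital, or use the standard hierarchy x^(-1/2) ≫ |ln x|^6 as x → 0⁺.
The indeterminate product → 0, so the limit = 0.

Final answer: 0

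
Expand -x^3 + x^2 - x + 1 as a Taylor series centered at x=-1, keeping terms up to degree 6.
4 - 6·(x + 1) + 4·(x + 1)^2 - (x + 1)^3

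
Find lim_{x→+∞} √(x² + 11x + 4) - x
This is an ∞ − ∞ indeterminate form.
Multiply and divide by the conjugate √(x²+11x + 4) + x; the x² terms cancel, leaving (11x + 4)/(√(x²+11x + 4)+x) → 11/2.
Limit = 11/2.

Final answer: 11/2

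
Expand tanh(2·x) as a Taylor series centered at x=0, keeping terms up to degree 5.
64·x^5/15 - 8·x^3/3 + 2·x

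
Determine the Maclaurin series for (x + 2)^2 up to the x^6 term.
x^2 + 4·x + 4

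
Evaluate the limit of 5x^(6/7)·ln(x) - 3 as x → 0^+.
The product is a 0·∞ indeterminate form at x → 0⁺.
Rewrite the product as 5·ln(x) / x^(-6/7) and apply L'Hôpital, or use the standard hierarchy x^(-6/7) ≫ |ln x| as x → 0⁺.
The indeterminate product → 0, so the limit = -3.

Final answer: -3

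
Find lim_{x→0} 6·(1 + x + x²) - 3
Direct substitution at x = 0 gives 3.

Final answer: 3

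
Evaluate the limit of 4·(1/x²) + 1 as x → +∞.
Evaluate the dominant behaviour as x → +∞; each term tends to a finite value or vanishes.
Limit = 1.

Final answer: 1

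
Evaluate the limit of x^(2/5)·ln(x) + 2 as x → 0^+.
The product is a 0·∞ indeterminate form at x → 0⁺.
Rewrite the product as ln(x) / x^(-2/5) and apply L'Hôpital, or use the standard hierarchy x^(-2/5) ≫ |ln x| as x → 0⁺.
The indeterminate product → 0, so the limit = 2.

Final answer: 2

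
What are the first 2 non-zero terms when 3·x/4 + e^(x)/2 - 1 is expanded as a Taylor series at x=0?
5·x/4 - 1/2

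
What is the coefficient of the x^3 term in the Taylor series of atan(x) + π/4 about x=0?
Expand to order 3: atan(x) + π/4 = -x^3/3 + x + π/4 + O(x^4).
The coefficient of x^3 is -1/3.

Final answer: -1/3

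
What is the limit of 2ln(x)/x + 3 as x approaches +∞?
The quotient is an ∞/∞ indeterminate form as x → +∞.
The polynomial denominator x dominates the logarithmic numerator (any positive power of x ≫ ln(x) as x → ∞), so the quotient → 0.
Adding the constant: 0 + 3 = 3. Limit = 3.

Final answer: 3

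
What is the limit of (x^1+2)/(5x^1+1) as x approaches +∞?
This is an ∞/∞ indeterminate form as x → +∞.
Divide numerator and denominator by x and let the lower-order terms vanish; the leading terms give 1/5.
Limit = 1/5.

Final answer: 1/5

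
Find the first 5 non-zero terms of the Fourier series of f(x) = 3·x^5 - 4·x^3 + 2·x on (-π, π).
(-128·π^2 + 6·π^4 + 772)·sin(x) + (-3·π^4 - 61/2 + 19·π^2)·sin(2·x) + (-64·π^2/9 + 164/27 + 2·π^4)·sin(3·x) + (-3·π^4/2 - 157/64 + 31·π^2/8)·sin(4·x) + (-64·π^2/25 + 884/625 + 6·π^4/5)·sin(5·x)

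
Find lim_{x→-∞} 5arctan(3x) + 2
Evaluate the dominant behaviour as x → -∞; each term tends to a finite value or vanishes.
Limit = 2 - 5·π/2.

Final answer: 2 - 5·π/2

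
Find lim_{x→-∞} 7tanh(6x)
Evaluate the dominant behaviour as x → -∞; each term tends to a finite value or vanishes.
Limit = -7.

Final answer: -7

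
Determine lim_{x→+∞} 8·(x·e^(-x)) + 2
Evaluate the dominant behaviour as x → +∞; each term tends to a finite value or vanishes.
Limit = 2.

Final answer: 2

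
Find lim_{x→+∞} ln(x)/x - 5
Evaluate the dominant behaviour as x → +∞; each term tends to a finite value or vanishes.
Limit = -5.

Final answer: -5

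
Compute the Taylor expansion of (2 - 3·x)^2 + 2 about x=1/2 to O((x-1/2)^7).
9/4 - 3·(x - 1/2) + 9·(x - 1/2)^2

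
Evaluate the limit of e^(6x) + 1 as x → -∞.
Evaluate the dominant behaviour as x → -∞; each term tends to a finite value or vanishes.
Limit = 1.

Final answer: 1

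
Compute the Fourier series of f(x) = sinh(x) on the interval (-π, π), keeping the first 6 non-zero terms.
sin(x)·sinh(π)/π - 4·sin(2·x)·sinh(π)/(5·π) + 3·sin(3·x)·sinh(π)/(5·π) - 8·sin(4·x)·sinh(π)/(17·π) + 5·sin(5·x)·sinh(π)/(13·π) - 12·sin(6·x)·sinh(π)/(37·π)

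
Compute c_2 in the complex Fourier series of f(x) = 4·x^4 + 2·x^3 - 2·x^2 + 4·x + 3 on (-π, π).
Compute the real Fourier coefficients first: a_2 = -14 + 8·π^2, b_2 = -2·π^2 - 1.
Then c_2 = (a_2 − i·b_2)/2 = -7 + 4·π^2 + i/2 + i·π^2.

Final answer: -7 + 4·π^2 + i/2 + i·π^2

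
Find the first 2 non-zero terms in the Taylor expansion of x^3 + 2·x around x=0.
x^3 + 2·x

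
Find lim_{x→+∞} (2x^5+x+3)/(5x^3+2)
This is an ∞/∞ indeterminate form as x → +∞.
Divide numerator and denominator by x^5 and let the lower-order terms vanish; the numerator's degree 5 exceeds the denominator's degree 3, so the quotient diverges.
Limit = ∞.

Final answer: ∞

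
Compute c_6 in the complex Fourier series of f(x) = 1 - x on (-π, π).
Compute the real Fourier coefficients first: a_6 = 0, b_6 = 1/3.
Then c_6 = (a_6 − i·b_6)/2 = -i/6.

Final answer: -i/6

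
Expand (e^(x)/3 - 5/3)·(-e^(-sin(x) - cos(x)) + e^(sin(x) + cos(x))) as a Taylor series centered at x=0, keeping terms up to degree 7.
x^7·(95·e^(-1)/3024 + 449·e/15120) + x^6·(-17·e/108 - 2·e^(-1)/45) + x^5·(-97·e/360 - 19·e^(-1)/360) + x^4·(23·e^(-1)/72 + 13·e/72) + x^3·(-8·e^(-1)/9 + 8·e/9) + x^2·(3·e^(-1)/2 + e/2) + x·(-e - 5·e^(-1)/3) - 4·e/3 + 4·e^(-1)/3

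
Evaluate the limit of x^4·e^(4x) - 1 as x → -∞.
The product is a 0·∞ indeterminate form at x → -∞.
Rewrite the product as x^4 / e^(-4x) (an ∞/∞ form) and apply L'Hôpital, or use the standard hierarchy e^(4|x|) ≫ |x^4| as x → -∞.
The indeterminate product → 0, so the limit = -1.

Final answer: -1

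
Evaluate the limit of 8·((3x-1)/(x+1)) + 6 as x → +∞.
Evaluate the dominant behaviour as x → +∞; each term tends to a finite value or vanishes.
Limit = 30.

Final answer: 30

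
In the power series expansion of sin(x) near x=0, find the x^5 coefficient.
Expand to order 5: sin(x) = x^5/120 - x^3/6 + x + O(x^6).
The coefficient of x^5 is 1/120.

Final answer: 1/120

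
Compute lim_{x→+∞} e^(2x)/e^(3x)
This is an ∞/∞ indeterminate form as x → +∞.
Rewrite e^(2x)/e^(3x) = e^((2−3)x) = e^(-x); the exponent coefficient is -1 < 0 so e^(-x) → 0.
Limit = 0.

Final answer: 0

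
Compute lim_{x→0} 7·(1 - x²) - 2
Direct substitution at x = 0 gives 5.

Final answer: 5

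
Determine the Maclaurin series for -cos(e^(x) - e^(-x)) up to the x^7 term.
-4·x^6/15 + 2·x^2 - 1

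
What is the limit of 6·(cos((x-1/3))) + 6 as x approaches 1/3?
Direct substitution at x = 1/3 gives 12.

Final answer: 12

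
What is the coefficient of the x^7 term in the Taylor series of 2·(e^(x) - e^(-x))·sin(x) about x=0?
Expand to order 7: 2·(e^(x) - e^(-x))·sin(x) = -2·x^6/45 + 4·x^2 + O(x^8).
The coefficient of x^7 is 0.

Final answer: 0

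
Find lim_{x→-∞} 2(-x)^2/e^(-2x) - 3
The quotient is an ∞/∞ indeterminate form as x → -∞.
Compare growth rates of the dominant terms (exponentials ≫ polynomials ≫ logarithms), or apply L'Hôpital's rule; the quotient → 0.
Adding the constant: 0 - 3 = -3. Limit = -3.

Final answer: -3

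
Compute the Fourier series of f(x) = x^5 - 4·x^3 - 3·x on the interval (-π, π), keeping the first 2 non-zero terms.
(-48·π^2 + 2·π^4 + 282)·sin(x) + (-π^4 - 21/2 + 9·π^2)·sin(2·x)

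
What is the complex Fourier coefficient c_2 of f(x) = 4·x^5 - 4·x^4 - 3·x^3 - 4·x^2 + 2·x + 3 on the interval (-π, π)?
Compute the real Fourier coefficients first: a_2 = 8 - 8·π^2, b_2 = -4·π^4 - 73/2 + 23·π^2.
Then c_2 = (a_2 − i·b_2)/2 = -4·π^2 + 4 - 23·i·π^2/2 + 73·i/4 + 2·i·π^4.

Final answer: -4·π^2 + 4 - 23·i·π^2/2 + 73·i/4 + 2·i·π^4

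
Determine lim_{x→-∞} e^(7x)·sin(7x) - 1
Evaluate the dominant behaviour as x → -∞; each term tends to a finite value or vanishes.
Limit = -1.

Final answer: -1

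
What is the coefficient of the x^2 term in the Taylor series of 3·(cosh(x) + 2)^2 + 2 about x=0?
Expand to order 2: 3·(cosh(x) + 2)^2 + 2 = 9·x^2 + 29 + O(x^3).
The coefficient of x^2 is 9.

Final answer: 9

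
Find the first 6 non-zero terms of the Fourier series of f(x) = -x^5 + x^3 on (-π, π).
(-252 - 2·π^4 + 42·π^2)·sin(x) + (-6·π^2 + 9 + π^4)·sin(2·x) + (-2·π^4/3 - 116/81 + 58·π^2/27)·sin(3·x) + (-9·π^2/8 + 27/64 + π^4/2)·sin(4·x) + (-2·π^4/5 - 108/625 + 18·π^2/25)·sin(5·x) + (-14·π^2/27 + 7/81 + π^4/3)·sin(6·x)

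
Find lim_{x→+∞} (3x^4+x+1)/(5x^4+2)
This is an ∞/∞ indeterminate form as x → +∞.
Divide numerator and denominator by x^4 and let the lower-order terms vanish; the leading terms give 3/5.
Limit = 3/5.

Final answer: 3/5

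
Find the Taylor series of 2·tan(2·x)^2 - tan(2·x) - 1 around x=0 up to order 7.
-2176·x^7/315 + 2176·x^6/45 - 64·x^5/15 + 64·x^4/3 - 8·x^3/3 + 8·x^2 - 2·x - 1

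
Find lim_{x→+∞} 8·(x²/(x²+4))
Evaluate the dominant behaviour as x → +∞; each term tends to a finite value or vanishes.
Limit = 8.

Final answer: 8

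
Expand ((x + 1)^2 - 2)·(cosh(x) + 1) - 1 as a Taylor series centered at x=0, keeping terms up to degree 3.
x^3 + 3·x^2/2 + 4·x - 3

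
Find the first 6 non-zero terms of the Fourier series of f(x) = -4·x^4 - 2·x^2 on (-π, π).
(-184 + 32·π^2)·cos(x) + (10 - 8·π^2)·cos(2·x) + (-40/27 + 32·π^2/9)·cos(3·x) + (1/4 - 2·π^2)·cos(4·x) + (8/625 + 32·π^2/25)·cos(5·x) - 4·π^4/5 - 2·π^2/3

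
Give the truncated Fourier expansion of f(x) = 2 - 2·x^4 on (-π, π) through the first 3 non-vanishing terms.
(-96 + 16·π^2)·cos(x) + (6 - 4·π^2)·cos(2·x) - 2·π^4/5 + 2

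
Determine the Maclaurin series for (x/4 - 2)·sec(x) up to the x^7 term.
61·x^7/2880 - 61·x^6/360 + 5·x^5/96 - 5·x^4/12 + x^3/8 - x^2 + x/4 - 2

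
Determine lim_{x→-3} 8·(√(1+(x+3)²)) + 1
Direct substitution at x = -3 gives 9.

Final answer: 9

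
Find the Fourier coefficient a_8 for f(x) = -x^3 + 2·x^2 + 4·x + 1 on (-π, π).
a_8 = (1/π) ∫_{-π}^{π} f(x)·cos(8x) dx.
Evaluate the integral (use parity and integration by parts as needed): a_8 = 1/8.

Final answer: 1/8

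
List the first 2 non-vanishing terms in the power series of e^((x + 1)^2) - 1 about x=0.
2·e·x - 1 + e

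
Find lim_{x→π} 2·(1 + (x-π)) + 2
Direct substitution at x = π gives 4.

Final answer: 4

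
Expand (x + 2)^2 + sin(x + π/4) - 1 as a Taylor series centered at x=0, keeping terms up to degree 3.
-√(2)·x^3/12 + x^2·(1 - √(2)/4) + x·(√(2)/2 + 4) + √(2)/2 + 3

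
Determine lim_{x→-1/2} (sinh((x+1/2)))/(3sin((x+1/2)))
Both numerator and denominator → 0 as x → -1/2; this is a 0/0 indeterminate form.
Expand each to leading order near x = -1/2: numerator ~ (x + 1/2), denominator ~ 3·(x + 1/2).
The limit of the ratio is 1/3.

Final answer: 1/3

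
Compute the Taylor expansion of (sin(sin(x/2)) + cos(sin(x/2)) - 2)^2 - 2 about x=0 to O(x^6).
11·x^5/640 - 5·x^4/96 - x^3/24 + x^2/2 - x - 1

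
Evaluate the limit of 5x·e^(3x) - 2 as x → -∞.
The product is a 0·∞ indeterminate form at x → -∞.
Rewrite the product as 5x / e^(-3x) (an ∞/∞ form) and apply L'Hôpital, or use the standard hierarchy e^(3|x|) ≫ |x| as x → -∞.
The indeterminate product → 0, so the limit = -2.

Final answer: -2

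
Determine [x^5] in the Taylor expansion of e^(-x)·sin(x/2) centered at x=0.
Expand to order 5: e^(-x)·sin(x/2) = 41·x^5/3840 - x^4/16 + 11·x^3/48 - x^2/2 + x/2 + O(x^6).
The coefficient of x^5 is 41/3840.

Final answer: 41/3840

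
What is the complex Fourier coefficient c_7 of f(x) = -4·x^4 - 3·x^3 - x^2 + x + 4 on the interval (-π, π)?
Compute the real Fourier coefficients first: a_7 = 4/2401 + 32·π^2/49, b_7 = 134/343 - 6·π^2/7.
Then c_7 = (a_7 − i·b_7)/2 = 2/2401 + 16·π^2/49 - 67·i/343 + 3·i·π^2/7.

Final answer: 2/2401 + 16·π^2/49 - 67·i/343 + 3·i·π^2/7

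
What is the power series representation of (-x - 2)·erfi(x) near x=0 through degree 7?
-2·x^7/(21·√(π)) - x^6/(5·√(π)) - 2·x^5/(5·√(π)) - 2·x^4/(3·√(π)) - 4·x^3/(3·√(π)) - 2·x^2/√(π) - 4·x/√(π)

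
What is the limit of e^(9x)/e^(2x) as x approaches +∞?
This is an ∞/∞ indeterminate form as x → +∞.
Rewrite e^(9x)/e^(2x) = e^((9−2)x) = e^(7x); the exponent coefficient is 7 > 0 so e^(7x) → ∞.
Limit = ∞.

Final answer: ∞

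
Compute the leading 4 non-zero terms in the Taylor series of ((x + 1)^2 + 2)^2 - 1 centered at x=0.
4·x^3 + 10·x^2 + 12·x + 8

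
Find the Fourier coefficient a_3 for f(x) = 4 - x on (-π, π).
a_3 = (1/π) ∫_{-π}^{π} f(x)·cos(3x) dx.
Evaluate the integral (use parity and integration by parts as needed): a_3 = 0.

Final answer: 0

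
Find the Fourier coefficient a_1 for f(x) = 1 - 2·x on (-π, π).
a_1 = (1/π) ∫_{-π}^{π} f(x)·cos(1x) dx.
Evaluate the integral (use parity and integration by parts as needed): a_1 = 0.

Final answer: 0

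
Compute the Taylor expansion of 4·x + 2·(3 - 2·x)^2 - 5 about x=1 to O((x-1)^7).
1 - 4·(x - 1) + 8·(x - 1)^2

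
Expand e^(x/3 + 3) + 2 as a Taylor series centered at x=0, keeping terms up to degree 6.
x^6·e^(3)/524880 + x^5·e^(3)/29160 + x^4·e^(3)/1944 + x^3·e^(3)/162 + x^2·e^(3)/18 + x·e^(3)/3 + 2 + e^(3)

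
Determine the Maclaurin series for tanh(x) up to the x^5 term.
2·x^5/15 - x^3/3 + x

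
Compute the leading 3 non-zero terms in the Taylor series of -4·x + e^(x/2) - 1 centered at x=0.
x^3/48 + x^2/8 - 7·x/2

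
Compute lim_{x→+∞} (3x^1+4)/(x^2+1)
This is an ∞/∞ indeterminate form as x → +∞.
Divide numerator and denominator by x^2 and let the lower-order terms vanish; the numerator's degree 1 is below the denominator's degree 2, so the quotient → 0.
Limit = 0.

Final answer: 0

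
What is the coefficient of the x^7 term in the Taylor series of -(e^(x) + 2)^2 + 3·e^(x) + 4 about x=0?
Expand to order 7: -(e^(x) + 2)^2 + 3·e^(x) + 4 = -43·x^7/1680 - 13·x^6/144 - 11·x^5/40 - 17·x^4/24 - 3·x^3/2 - 5·x^2/2 - 3·x - 2 + O(x^8).
The coefficient of x^7 is -43/1680.

Final answer: -43/1680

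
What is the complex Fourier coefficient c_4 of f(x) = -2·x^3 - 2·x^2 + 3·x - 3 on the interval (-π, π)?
Compute the real Fourier coefficients first: a_4 = -1/2, b_4 = -15/8 + π^2.
Then c_4 = (a_4 − i·b_4)/2 = -1/4 - i·π^2/2 + 15·i/16.

Final answer: -1/4 - i·π^2/2 + 15·i/16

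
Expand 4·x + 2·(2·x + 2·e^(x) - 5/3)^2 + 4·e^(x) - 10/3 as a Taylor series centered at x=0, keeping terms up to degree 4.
137·x^4/18 + 154·x^3/9 + 106·x^2/3 + 40·x/3 + 8/9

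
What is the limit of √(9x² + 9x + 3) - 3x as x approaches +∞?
As x → +∞: multiply by the conjugate to get (9x+3)/(√(9x²+9x+3)+3x); the denominator ~ 6x, so the limit is 9/6 = 3/2.
Limit = 3/2.

Final answer: 3/2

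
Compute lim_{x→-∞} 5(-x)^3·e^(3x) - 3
The product is a 0·∞ indeterminate form at x → -∞.
Rewrite the product as 5(-x)^3 / e^(-3x) (an ∞/∞ form) and apply L'Hôpital, or use the standard hierarchy e^(3|x|) ≫ |(-x)^3| as x → -∞.
The indeterminate product → 0, so the limit = -3.

Final answer: -3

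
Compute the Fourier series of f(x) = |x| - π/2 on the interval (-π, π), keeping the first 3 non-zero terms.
-4·cos(x)/π - 4·cos(3·x)/(9·π) - 4·cos(5·x)/(25·π)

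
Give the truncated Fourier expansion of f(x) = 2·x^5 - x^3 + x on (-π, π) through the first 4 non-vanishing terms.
(-82·π^2 + 4·π^4 + 494)·sin(x) + (-2·π^4 - 35/2 + 11·π^2)·sin(2·x) + (-98·π^2/27 + 250/81 + 4·π^4/3)·sin(3·x) + (-π^4 - 37/32 + 7·π^2/4)·sin(4·x)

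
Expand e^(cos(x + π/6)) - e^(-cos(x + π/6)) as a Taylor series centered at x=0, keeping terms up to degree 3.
x^3·(-√(3)·e^(-√(3)/2)/8 + e^(-√(3)/2)/16 + e^(√(3)/2)/16 + √(3)·e^(√(3)/2)/8) + x^2·(-√(3)·e^(√(3)/2)/4 - √(3)·e^(-√(3)/2)/4 - e^(-√(3)/2)/8 + e^(√(3)/2)/8) + x·(-e^(√(3)/2)/2 - e^(-√(3)/2)/2) - e^(-√(3)/2) + e^(√(3)/2)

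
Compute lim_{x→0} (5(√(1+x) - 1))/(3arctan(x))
Both numerator and denominator → 0 as x → 0; this is a 0/0 indeterminate form.
Expand each to leading order near x = 0: numerator ~ 5·x/2, denominator ~ 3·x.
The limit of the ratio is 5/6.

Final answer: 5/6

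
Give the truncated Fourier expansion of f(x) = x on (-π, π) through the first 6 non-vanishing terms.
2·sin(x) - sin(2·x) + 2·sin(3·x)/3 - sin(4·x)/2 + 2·sin(5·x)/5 - sin(6·x)/3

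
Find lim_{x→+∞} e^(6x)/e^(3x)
This is an ∞/∞ indeterminate form as x → +∞.
Rewrite e^(6x)/e^(3x) = e^((6−3)x) = e^(3x); the exponent coefficient is 3 > 0 so e^(3x) → ∞.
Limit = ∞.

Final answer: ∞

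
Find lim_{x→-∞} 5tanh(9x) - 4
Evaluate the dominant behaviour as x → -∞; each term tends to a finite value or vanishes.
Limit = -9.

Final answer: -9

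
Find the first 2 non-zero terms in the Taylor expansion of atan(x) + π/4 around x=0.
x + π/4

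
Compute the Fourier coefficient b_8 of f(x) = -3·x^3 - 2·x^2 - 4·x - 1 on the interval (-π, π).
b_8 = (1/π) ∫_{-π}^{π} f(x)·sin(8x) dx.
Evaluate the integral (use parity and integration by parts as needed): b_8 = 119/128 + 3·π^2/4.

Final answer: 119/128 + 3·π^2/4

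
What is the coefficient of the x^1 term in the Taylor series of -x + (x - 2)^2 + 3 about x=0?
Expand to order 1: -x + (x - 2)^2 + 3 = 7 - 5·x + O(x^2).
The coefficient of x^1 is -5.

Final answer: -5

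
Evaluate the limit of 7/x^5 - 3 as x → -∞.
Evaluate the dominant behaviour as x → -∞; each term tends to a finite value or vanishes.
Limit = -3.

Final answer: -3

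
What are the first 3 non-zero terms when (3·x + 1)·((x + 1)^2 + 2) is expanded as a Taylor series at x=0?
7·x^2 + 11·x + 3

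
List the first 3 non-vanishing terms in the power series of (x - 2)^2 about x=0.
x^2 - 4·x + 4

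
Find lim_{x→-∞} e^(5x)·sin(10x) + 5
Evaluate the dominant behaviour as x → -∞; each term tends to a finite value or vanishes.
Limit = 5.

Final answer: 5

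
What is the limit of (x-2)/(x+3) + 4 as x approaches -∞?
Evaluate the dominant behaviour as x → -∞; each term tends to a finite value or vanishes.
Limit = 5.

Final answer: 5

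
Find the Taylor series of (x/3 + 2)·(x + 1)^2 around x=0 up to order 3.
x^3/3 + 8·x^2/3 + 13·x/3 + 2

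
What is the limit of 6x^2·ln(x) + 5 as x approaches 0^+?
The product is a 0·∞ indeterminate form at x → 0⁺.
Rewrite the product as 6·ln(x) / x^(-2) and apply L'Hôpital, or use the standard hierarchy x^(-2) ≫ |ln x| as x → 0⁺.
The indeterminate product → 0, so the limit = 5.

Final answer: 5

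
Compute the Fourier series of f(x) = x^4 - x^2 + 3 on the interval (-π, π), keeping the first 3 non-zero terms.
(52 - 8·π^2)·cos(x) + (-4 + 2·π^2)·cos(2·x) - π^2/3 + 3 + π^4/5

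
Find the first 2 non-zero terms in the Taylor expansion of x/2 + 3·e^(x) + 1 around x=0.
7·x/2 + 4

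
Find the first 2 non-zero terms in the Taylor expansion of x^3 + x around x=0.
x^3 + x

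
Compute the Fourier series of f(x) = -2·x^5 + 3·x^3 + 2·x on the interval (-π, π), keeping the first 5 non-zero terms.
(-512 - 4·π^4 + 86·π^2)·sin(x) + (-13·π^2 + 35/2 + 2·π^4)·sin(2·x) + (-4·π^4/3 - 160/81 + 134·π^2/27)·sin(3·x) + (-11·π^2/4 + 1/32 + π^4)·sin(4·x) + (-4·π^4/5 + 224/625 + 46·π^2/25)·sin(5·x)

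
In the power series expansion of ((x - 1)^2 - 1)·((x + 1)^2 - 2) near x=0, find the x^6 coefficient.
Expand to order 6: ((x - 1)^2 - 1)·((x + 1)^2 - 2) = x^4 - 5·x^2 + 2·x + O(x^7).
The coefficient of x^6 is 0.

Final answer: 0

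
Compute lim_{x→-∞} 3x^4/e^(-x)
This is an ∞/∞ indeterminate form as x → -∞.
Compare growth rates of the dominant terms (exponentials ≫ polynomials ≫ logarithms), or apply L'Hôpital's rule; the quotient → 0.
Limit = 0.

Final answer: 0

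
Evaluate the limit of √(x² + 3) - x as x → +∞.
This is an ∞ − ∞ indeterminate form.
Multiply and divide by the conjugate √(x²+3) + x; the x² terms cancel, leaving 3/(√(x²+3)+x) → 0.
Limit = 0.

Final answer: 0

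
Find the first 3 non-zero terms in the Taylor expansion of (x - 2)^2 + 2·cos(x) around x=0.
x^4/12 - 4·x + 6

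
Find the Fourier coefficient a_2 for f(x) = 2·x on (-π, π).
a_2 = (1/π) ∫_{-π}^{π} f(x)·cos(2x) dx.
Evaluate the integral (use parity and integration by parts as needed): a_2 = 0.

Final answer: 0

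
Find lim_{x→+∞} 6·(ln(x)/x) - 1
Evaluate the dominant behaviour as x → +∞; each term tends to a finite value or vanishes.
Limit = -1.

Final answer: -1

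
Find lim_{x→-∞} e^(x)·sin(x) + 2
Evaluate the dominant behaviour as x → -∞; each term tends to a finite value or vanishes.
Limit = 2.

Final answer: 2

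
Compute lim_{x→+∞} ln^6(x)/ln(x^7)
This is an ∞/∞ indeterminate form as x → +∞.
Write ln(x^7) = 7·ln(x), reducing the quotient to ln^5(x)/7 → ∞.
Limit = ∞.

Final answer: ∞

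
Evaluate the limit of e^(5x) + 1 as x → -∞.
Evaluate the dominant behaviour as x → -∞; each term tends to a finite value or vanishes.
Limit = 1.

Final answer: 1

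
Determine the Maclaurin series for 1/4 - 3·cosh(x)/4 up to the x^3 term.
-3·x^2/8 - 1/2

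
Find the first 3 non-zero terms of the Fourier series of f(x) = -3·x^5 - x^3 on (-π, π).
(-708 - 6·π^4 + 118·π^2)·sin(x) + (-14·π^2 + 21 + 3·π^4)·sin(2·x) + (-2·π^4 - 68/27 + 34·π^2/9)·sin(3·x)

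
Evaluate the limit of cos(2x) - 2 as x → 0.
Direct substitution at x = 0 gives -1.

Final answer: -1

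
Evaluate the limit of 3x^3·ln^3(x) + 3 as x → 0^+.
The product is a 0·∞ indeterminate form at x → 0⁺.
Rewrite the product as 3·ln^3(x) / x^(-3) and apply L'Hôpital, or use the standard hierarchy x^(-3) ≫ |ln x|^3 as x → 0⁺.
The indeterminate product → 0, so the limit = 3.

Final answer: 3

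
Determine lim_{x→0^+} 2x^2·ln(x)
This is a 0·∞ indeterminate form at x → 0⁺.
Rewrite the product as 2·ln(x) / x^(-2) and apply L'Hôpital, or use the standard hierarchy x^(-2) ≫ |ln x| as x → 0⁺.
The indeterminate product → 0, so the limit = 0.

Final answer: 0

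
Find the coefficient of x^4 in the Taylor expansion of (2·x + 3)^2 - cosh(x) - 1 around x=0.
Expand to order 4: (2·x + 3)^2 - cosh(x) - 1 = -x^4/24 + 7·x^2/2 + 12·x + 7 + O(x^5).
The coefficient of x^4 is -1/24.

Final answer: -1/24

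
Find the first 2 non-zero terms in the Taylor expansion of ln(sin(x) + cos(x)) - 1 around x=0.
x - 1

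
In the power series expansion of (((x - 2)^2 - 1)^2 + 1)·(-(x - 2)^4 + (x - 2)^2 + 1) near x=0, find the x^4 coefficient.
Expand to order 4: (((x - 2)^2 - 1)^2 + 1)·(-(x - 2)^4 + (x - 2)^2 + 1) = -943·x^4 + 1336·x^3 - 1144·x^2 + 544·x - 110 + O(x^5).
The coefficient of x^4 is -943.

Final answer: -943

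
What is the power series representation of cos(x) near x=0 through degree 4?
x^4/24 - x^2/2 + 1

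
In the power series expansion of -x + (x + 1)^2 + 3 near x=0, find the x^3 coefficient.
Expand to order 3: -x + (x + 1)^2 + 3 = x^2 + x + 4 + O(x^4).
The coefficient of x^3 is 0.

Final answer: 0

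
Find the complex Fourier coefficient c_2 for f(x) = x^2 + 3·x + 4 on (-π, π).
Compute the real Fourier coefficients first: a_2 = 1, b_2 = -3.
Then c_2 = (a_2 − i·b_2)/2 = 1/2 + 3·i/2.

Final answer: 1/2 + 3·i/2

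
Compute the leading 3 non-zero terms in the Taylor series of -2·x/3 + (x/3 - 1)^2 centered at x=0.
x^2/9 - 4·x/3 + 1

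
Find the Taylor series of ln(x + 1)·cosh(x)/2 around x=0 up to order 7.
1301·x^7/10080 - 5·x^6/32 + 49·x^5/240 - x^4/4 + 5·x^3/12 - x^2/4 + x/2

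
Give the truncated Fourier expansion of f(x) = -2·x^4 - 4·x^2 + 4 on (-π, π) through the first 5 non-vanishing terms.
(-80 + 16·π^2)·cos(x) + (2 - 4·π^2)·cos(2·x) + (16/27 + 16·π^2/9)·cos(3·x) + (-π^2 - 5/8)·cos(4·x) - 2·π^4/5 - 4·π^2/3 + 4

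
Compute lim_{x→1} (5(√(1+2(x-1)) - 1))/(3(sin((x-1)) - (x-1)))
Both numerator and denominator → 0 as x → 1; this is a 0/0 indeterminate form.
Expand each to leading order near x = 1: numerator ~ 5·(x - 1), denominator ~ -(x - 1)^3/2.
The limit of the ratio is -∞.

Final answer: -∞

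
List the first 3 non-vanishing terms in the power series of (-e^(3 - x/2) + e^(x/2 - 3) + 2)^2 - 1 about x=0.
x^2·(e^(-3)/(4·(-e^(3) + e^(-3) + 2)) - e^(3)/(4·(-e^(3) + e^(-3) + 2)) + (e^(3)/(2·(-e^(3) + e^(-3) + 2)) + e^(-3)/(2·(-e^(3) + e^(-3) + 2)))^2)·(-e^(3) + e^(-3) + 2)^2 + x·(e^(3)/(-e^(3) + e^(-3) + 2) + e^(-3)/(-e^(3) + e^(-3) + 2))·(-e^(3) + e^(-3) + 2)^2 - 1 + (-e^(3) + e^(-3) + 2)^2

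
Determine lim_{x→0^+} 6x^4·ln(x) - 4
The product is a 0·∞ indeterminate form at x → 0⁺.
Rewrite the product as 6·ln(x) / x^(-4) and apply L'Hôpital, or use the standard hierarchy x^(-4) ≫ |ln x| as x → 0⁺.
The indeterminate product → 0, so the limit = -4.

Final answer: -4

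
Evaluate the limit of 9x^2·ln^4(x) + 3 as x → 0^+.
The product is a 0·∞ indeterminate form at x → 0⁺.
Rewrite the product as 9·ln^4(x) / x^(-2) and apply L'Hôpital, or use the standard hierarchy x^(-2) ≫ |ln x|^4 as x → 0⁺.
The indeterminate product → 0, so the limit = 3.

Final answer: 3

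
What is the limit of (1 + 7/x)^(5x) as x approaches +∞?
As x → +∞: write (1 + 7/x)^(5x) = ((1 + 7/x)^x)^5 → (e^7)^5 = e^35.
Limit = e^(35).

Final answer: e^(35)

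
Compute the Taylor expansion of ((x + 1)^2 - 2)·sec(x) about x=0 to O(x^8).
61·x^7/360 + 89·x^6/720 + 5·x^5/12 + 7·x^4/24 + x^3 + x^2/2 + 2·x - 1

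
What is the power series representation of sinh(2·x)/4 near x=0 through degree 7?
2·x^7/315 + x^5/15 + x^3/3 + x/2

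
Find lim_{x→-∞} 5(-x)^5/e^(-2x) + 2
The quotient is an ∞/∞ indeterminate form as x → -∞.
Compare growth rates of the dominant terms (exponentials ≫ polynomials ≫ logarithms), or apply L'Hôpital's rule; the quotient → 0.
Adding the constant: 0 + 2 = 2. Limit = 2.

Final answer: 2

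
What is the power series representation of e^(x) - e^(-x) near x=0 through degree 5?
x^5/60 + x^3/3 + 2·x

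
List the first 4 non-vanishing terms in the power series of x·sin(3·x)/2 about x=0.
-243·x^8/1120 + 81·x^6/80 - 9·x^4/4 + 3·x^2/2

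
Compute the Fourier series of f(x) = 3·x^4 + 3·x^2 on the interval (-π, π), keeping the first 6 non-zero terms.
(132 - 24·π^2)·cos(x) + (-6 + 6·π^2)·cos(2·x) + (4/9 - 8·π^2/3)·cos(3·x) + (3/16 + 3·π^2/2)·cos(4·x) + (-24·π^2/25 - 156/625)·cos(5·x) + π^2 + 3·π^4/5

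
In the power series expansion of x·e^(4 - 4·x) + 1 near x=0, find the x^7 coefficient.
Expand to order 7: x·e^(4 - 4·x) + 1 = 256·x^7·e^(4)/45 - 128·x^6·e^(4)/15 + 32·x^5·e^(4)/3 - 32·x^4·e^(4)/3 + 8·x^3·e^(4) - 4·x^2·e^(4) + x·e^(4) + 1 + O(x^8).
The coefficient of x^7 is 256·e^(4)/45.

Final answer: 256·e^(4)/45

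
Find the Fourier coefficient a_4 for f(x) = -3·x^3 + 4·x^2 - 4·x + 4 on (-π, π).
a_4 = (1/π) ∫_{-π}^{π} f(x)·cos(4x) dx.
Evaluate the integral (use parity and integration by parts as needed): a_4 = 1.

Final answer: 1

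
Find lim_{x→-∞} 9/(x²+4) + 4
Evaluate the dominant behaviour as x → -∞; each term tends to a finite value or vanishes.
Limit = 4.

Final answer: 4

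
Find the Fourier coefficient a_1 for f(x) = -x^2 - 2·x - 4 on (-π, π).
a_1 = (1/π) ∫_{-π}^{π} f(x)·cos(1x) dx.
Evaluate the integral (use parity and integration by parts as needed): a_1 = 4.

Final answer: 4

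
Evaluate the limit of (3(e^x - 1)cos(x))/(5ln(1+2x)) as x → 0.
Both numerator and denominator → 0 as x → 0; this is a 0/0 indeterminate form.
Expand each to leading order near x = 0: numerator ~ 3·x, denominator ~ 10·x.
The limit of the ratio is 3/10.

Final answer: 3/10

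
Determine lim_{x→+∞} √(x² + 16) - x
This is an ∞ − ∞ indeterminate form.
Multiply and divide by the conjugate √(x²+16) + x; the x² terms cancel, leaving 16/(√(x²+16)+x) → 0.
Limit = 0.

Final answer: 0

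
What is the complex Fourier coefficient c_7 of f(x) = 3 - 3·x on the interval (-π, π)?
Compute the real Fourier coefficients first: a_7 = 0, b_7 = -6/7.
Then c_7 = (a_7 − i·b_7)/2 = 3·i/7.

Final answer: 3·i/7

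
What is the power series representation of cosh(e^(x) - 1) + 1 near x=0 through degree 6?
97·x^6/720 + 5·x^5/24 + x^4/3 + x^3/2 + x^2/2 + 2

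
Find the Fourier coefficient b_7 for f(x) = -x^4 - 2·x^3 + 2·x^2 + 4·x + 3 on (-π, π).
b_7 = (1/π) ∫_{-π}^{π} f(x)·sin(7x) dx.
Evaluate the integral (use parity and integration by parts as needed): b_7 = 416/343 - 4·π^2/7.

Final answer: 416/343 - 4·π^2/7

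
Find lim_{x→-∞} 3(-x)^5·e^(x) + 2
The product is a 0·∞ indeterminate form at x → -∞.
Rewrite the product as 3(-x)^5 / e^(-x) (an ∞/∞ form) and apply L'Hôpital, or use the standard hierarchy e^(|x|) ≫ |(-x)^5| as x → -∞.
The indeterminate product → 0, so the limit = 2.

Final answer: 2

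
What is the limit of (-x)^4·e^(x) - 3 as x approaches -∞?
The product is a 0·∞ indeterminate form at x → -∞.
Rewrite the product as (-x)^4 / e^(-x) (an ∞/∞ form) and apply L'Hôpital, or use the standard hierarchy e^(|x|) ≫ |(-x)^4| as x → -∞.
The indeterminate product → 0, so the limit = -3.

Final answer: -3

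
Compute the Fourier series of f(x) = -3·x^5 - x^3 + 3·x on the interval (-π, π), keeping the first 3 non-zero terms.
(-702 - 6·π^4 + 118·π^2)·sin(x) + (-14·π^2 + 18 + 3·π^4)·sin(2·x) + (-2·π^4 - 14/27 + 34·π^2/9)·sin(3·x)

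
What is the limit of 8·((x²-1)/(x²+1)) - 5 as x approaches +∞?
Evaluate the dominant behaviour as x → +∞; each term tends to a finite value or vanishes.
Limit = 3.

Final answer: 3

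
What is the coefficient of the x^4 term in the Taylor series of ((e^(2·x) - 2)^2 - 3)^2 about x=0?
Expand to order 4: ((e^(2·x) - 2)^2 - 3)^2 = -224·x^4/3 - 64·x^3/3 + 16·x^2 + 16·x + 4 + O(x^5).
The coefficient of x^4 is -224/3.

Final answer: -224/3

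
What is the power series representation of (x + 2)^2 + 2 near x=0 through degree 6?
x^2 + 4·x + 6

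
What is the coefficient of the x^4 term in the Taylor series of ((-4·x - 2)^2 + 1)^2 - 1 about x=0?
Expand to order 4: ((-4·x - 2)^2 + 1)^2 - 1 = 256·x^4 + 512·x^3 + 416·x^2 + 160·x + 24 + O(x^5).
The coefficient of x^4 is 256.

Final answer: 256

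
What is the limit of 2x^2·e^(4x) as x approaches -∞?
This is a 0·∞ indeterminate form at x → -∞.
Rewrite the product as 2x^2 / e^(-4x) (an ∞/∞ form) and apply L'Hôpital, or use the standard hierarchy e^(4|x|) ≫ |x^2| as x → -∞.
The indeterminate product → 0, so the limit = 0.

Final answer: 0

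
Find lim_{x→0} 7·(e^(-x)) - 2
Direct substitution at x = 0 gives 5.

Final answer: 5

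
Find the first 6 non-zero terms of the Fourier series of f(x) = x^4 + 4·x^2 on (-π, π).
(32 - 8·π^2)·cos(x) + (1 + 2·π^2)·cos(2·x) + (-8·π^2/9 - 32/27)·cos(3·x) + (13/16 + π^2/2)·cos(4·x) + (-8·π^2/25 - 352/625)·cos(5·x) + 4·π^2/3 + π^4/5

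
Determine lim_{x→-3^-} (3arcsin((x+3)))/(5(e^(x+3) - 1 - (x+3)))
Both numerator and denominator → 0 as x → -3^-; this is a 0/0 indeterminate form.
Expand each to leading order near x = -3: numerator ~ 3·(x + 3), denominator ~ 5·(x + 3)^2/2.
The limit of the ratio is -∞.

Final answer: -∞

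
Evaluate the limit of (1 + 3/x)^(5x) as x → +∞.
As x → +∞: write (1 + 3/x)^(5x) = ((1 + 3/x)^x)^5 → (e^3)^5 = e^15.
Limit = e^(15).

Final answer: e^(15)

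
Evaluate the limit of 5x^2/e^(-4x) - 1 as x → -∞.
The quotient is an ∞/∞ indeterminate form as x → -∞.
Compare growth rates of the dominant terms (exponentials ≫ polynomials ≫ logarithms), or apply L'Hôpital's rule; the quotient → 0.
Adding the constant: 0 - 1 = -1. Limit = -1.

Final answer: -1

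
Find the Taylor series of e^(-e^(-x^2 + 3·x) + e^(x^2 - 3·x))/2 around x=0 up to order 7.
-570643·x^7/560 + 54721·x^6/120 - 7797·x^5/40 + 155·x^4/2 - 57·x^3/2 + 10·x^2 - 3·x + 1/2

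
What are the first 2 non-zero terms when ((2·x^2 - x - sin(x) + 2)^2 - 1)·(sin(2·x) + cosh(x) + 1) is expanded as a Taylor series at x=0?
6 - 10·x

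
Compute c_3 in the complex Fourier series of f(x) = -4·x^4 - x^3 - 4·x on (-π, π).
Compute the real Fourier coefficients first: a_3 = -64/27 + 32·π^2/9, b_3 = -2·π^2/3 - 20/9.
Then c_3 = (a_3 − i·b_3)/2 = -32/27 + 16·π^2/9 + 10·i/9 + i·π^2/3.

Final answer: -32/27 + 16·π^2/9 + 10·i/9 + i·π^2/3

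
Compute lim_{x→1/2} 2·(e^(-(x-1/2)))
Direct substitution at x = 1/2 gives 2.

Final answer: 2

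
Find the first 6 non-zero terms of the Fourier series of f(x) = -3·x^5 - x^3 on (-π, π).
(-708 - 6·π^4 + 118·π^2)·sin(x) + (-14·π^2 + 21 + 3·π^4)·sin(2·x) + (-2·π^4 - 68/27 + 34·π^2/9)·sin(3·x) + (-11·π^2/8 + 33/64 + 3·π^4/2)·sin(4·x) + (-6·π^4/5 - 84/625 + 14·π^2/25)·sin(5·x) + (-2·π^2/9 + 1/27 + π^4)·sin(6·x)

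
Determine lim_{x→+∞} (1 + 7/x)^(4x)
As x → +∞: write (1 + 7/x)^(4x) = ((1 + 7/x)^x)^4 → (e^7)^4 = e^28.
Limit = e^(28).

Final answer: e^(28)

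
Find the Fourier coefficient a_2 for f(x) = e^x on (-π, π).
a_2 = (1/π) ∫_{-π}^{π} f(x)·cos(2x) dx.
Evaluate the integral (use parity and integration by parts as needed): a_2 = (-1 + e^(2·π))·e^(-π)/(5·π).

Final answer: (-1 + e^(2·π))·e^(-π)/(5·π)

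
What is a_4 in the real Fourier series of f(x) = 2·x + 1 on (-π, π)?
a_4 = (1/π) ∫_{-π}^{π} f(x)·cos(4x) dx.
Evaluate the integral (use parity and integration by parts as needed): a_4 = 0.

Final answer: 0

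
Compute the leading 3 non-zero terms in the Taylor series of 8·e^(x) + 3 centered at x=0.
4·x^2 + 8·x + 11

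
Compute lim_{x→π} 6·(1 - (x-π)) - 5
Direct substitution at x = π gives 1.

Final answer: 1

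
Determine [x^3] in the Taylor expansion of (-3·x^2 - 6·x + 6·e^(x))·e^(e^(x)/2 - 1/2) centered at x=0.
Expand to order 3: (-3·x^2 - 6·x + 6·e^(x))·e^(e^(x)/2 - 1/2) = 19·x^3/8 + 9·x^2/4 + 3·x + 6 + O(x^4).
The coefficient of x^3 is 19/8.

Final answer: 19/8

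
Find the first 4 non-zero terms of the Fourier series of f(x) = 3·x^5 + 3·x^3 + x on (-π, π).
(-114·π^2 + 6·π^4 + 686)·sin(x) + (-3·π^4 - 19 + 12·π^2)·sin(2·x) + (-22·π^2/9 + 62/27 + 2·π^4)·sin(3·x) + (-3·π^4/2 - 41/64 + 3·π^2/8)·sin(4·x)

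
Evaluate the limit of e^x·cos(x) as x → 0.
Direct substitution at x = 0 gives 1.

Final answer: 1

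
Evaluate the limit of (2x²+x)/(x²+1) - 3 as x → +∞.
Evaluate the dominant behaviour as x → +∞; each term tends to a finite value or vanishes.
Limit = -1.

Final answer: -1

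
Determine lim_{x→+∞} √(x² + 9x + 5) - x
This is an ∞ − ∞ indeterminate form.
Multiply and divide by the conjugate √(x²+9x + 5) + x; the x² terms cancel, leaving (9x + 5)/(√(x²+9x + 5)+x) → 9/2.
Limit = 9/2.

Final answer: 9/2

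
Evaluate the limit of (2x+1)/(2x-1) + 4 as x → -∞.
Evaluate the dominant behaviour as x → -∞; each term tends to a finite value or vanishes.
Limit = 5.

Final answer: 5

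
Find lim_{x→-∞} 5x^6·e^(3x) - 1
The product is a 0·∞ indeterminate form at x → -∞.
Rewrite the product as 5x^6 / e^(-3x) (an ∞/∞ form) and apply L'Hôpital, or use the standard hierarchy e^(3|x|) ≫ |x^6| as x → -∞.
The indeterminate product → 0, so the limit = -1.

Final answer: -1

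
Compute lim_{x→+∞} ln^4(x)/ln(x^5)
This is an ∞/∞ indeterminate form as x → +∞.
Write ln(x^5) = 5·ln(x), reducing the quotient to ln^3(x)/5 → ∞.
Limit = ∞.

Final answer: ∞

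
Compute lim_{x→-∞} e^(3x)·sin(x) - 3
Evaluate the dominant behaviour as x → -∞; each term tends to a finite value or vanishes.
Limit = -3.

Final answer: -3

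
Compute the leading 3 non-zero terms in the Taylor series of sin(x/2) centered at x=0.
x^5/3840 - x^3/48 + x/2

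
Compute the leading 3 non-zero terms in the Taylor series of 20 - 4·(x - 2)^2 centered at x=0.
-4·x^2 + 16·x + 4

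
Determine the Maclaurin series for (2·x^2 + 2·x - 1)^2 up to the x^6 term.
4·x^4 + 8·x^3 - 4·x + 1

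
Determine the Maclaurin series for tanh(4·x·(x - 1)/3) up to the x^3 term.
64·x^3/81 + 4·x^2/3 - 4·x/3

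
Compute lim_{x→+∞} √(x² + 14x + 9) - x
This is an ∞ − ∞ indeterminate form.
Multiply and divide by the conjugate √(x²+14x + 9) + x; the x² terms cancel, leaving (14x + 9)/(√(x²+14x + 9)+x) → 14/2 = 7.
Limit = 7.

Final answer: 7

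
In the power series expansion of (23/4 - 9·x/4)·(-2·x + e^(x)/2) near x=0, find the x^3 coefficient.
Expand to order 3: (23/4 - 9·x/4)·(-2·x + e^(x)/2) = -x^3/12 + 77·x^2/16 - 39·x/4 + 23/8 + O(x^4).
The coefficient of x^3 is -1/12.

Final answer: -1/12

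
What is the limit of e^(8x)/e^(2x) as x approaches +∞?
This is an ∞/∞ indeterminate form as x → +∞.
Rewrite e^(8x)/e^(2x) = e^((8−2)x) = e^(6x); the exponent coefficient is 6 > 0 so e^(6x) → ∞.
Limit = ∞.

Final answer: ∞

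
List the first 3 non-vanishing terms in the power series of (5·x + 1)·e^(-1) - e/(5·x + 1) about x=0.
-25·e·x^2 + x·(5·e^(-1) + 5·e) - e + e^(-1)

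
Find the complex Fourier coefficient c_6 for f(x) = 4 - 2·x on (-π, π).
Compute the real Fourier coefficients first: a_6 = 0, b_6 = 2/3.
Then c_6 = (a_6 − i·b_6)/2 = -i/3.

Final answer: -i/3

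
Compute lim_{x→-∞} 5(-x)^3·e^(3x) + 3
The product is a 0·∞ indeterminate form at x → -∞.
Rewrite the product as 5(-x)^3 / e^(-3x) (an ∞/∞ form) and apply L'Hôpital, or use the standard hierarchy e^(3|x|) ≫ |(-x)^3| as x → -∞.
The indeterminate product → 0, so the limit = 3.

Final answer: 3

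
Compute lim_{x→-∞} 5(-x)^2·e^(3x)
This is a 0·∞ indeterminate form at x → -∞.
Rewrite the product as 5(-x)^2 / e^(-3x) (an ∞/∞ form) and apply L'Hôpital, or use the standard hierarchy e^(3|x|) ≫ |(-x)^2| as x → -∞.
The indeterminate product → 0, so the limit = 0.

Final answer: 0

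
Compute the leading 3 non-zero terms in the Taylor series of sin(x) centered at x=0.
x^5/120 - x^3/6 + x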